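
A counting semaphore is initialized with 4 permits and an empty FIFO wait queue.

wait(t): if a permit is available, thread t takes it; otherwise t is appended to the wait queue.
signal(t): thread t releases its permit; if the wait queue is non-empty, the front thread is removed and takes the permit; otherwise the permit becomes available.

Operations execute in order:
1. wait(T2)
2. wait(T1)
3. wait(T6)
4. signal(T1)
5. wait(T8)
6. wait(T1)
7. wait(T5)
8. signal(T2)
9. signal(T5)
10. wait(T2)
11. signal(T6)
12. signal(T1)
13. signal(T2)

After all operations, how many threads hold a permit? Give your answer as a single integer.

Answer: 1

Derivation:
Step 1: wait(T2) -> count=3 queue=[] holders={T2}
Step 2: wait(T1) -> count=2 queue=[] holders={T1,T2}
Step 3: wait(T6) -> count=1 queue=[] holders={T1,T2,T6}
Step 4: signal(T1) -> count=2 queue=[] holders={T2,T6}
Step 5: wait(T8) -> count=1 queue=[] holders={T2,T6,T8}
Step 6: wait(T1) -> count=0 queue=[] holders={T1,T2,T6,T8}
Step 7: wait(T5) -> count=0 queue=[T5] holders={T1,T2,T6,T8}
Step 8: signal(T2) -> count=0 queue=[] holders={T1,T5,T6,T8}
Step 9: signal(T5) -> count=1 queue=[] holders={T1,T6,T8}
Step 10: wait(T2) -> count=0 queue=[] holders={T1,T2,T6,T8}
Step 11: signal(T6) -> count=1 queue=[] holders={T1,T2,T8}
Step 12: signal(T1) -> count=2 queue=[] holders={T2,T8}
Step 13: signal(T2) -> count=3 queue=[] holders={T8}
Final holders: {T8} -> 1 thread(s)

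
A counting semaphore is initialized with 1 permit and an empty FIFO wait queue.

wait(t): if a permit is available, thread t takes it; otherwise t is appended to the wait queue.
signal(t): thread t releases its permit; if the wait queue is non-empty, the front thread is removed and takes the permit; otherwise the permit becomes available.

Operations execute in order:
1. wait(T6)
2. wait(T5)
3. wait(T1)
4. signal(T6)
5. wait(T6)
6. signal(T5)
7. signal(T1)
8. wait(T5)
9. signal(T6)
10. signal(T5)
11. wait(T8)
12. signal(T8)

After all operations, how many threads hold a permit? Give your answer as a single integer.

Answer: 0

Derivation:
Step 1: wait(T6) -> count=0 queue=[] holders={T6}
Step 2: wait(T5) -> count=0 queue=[T5] holders={T6}
Step 3: wait(T1) -> count=0 queue=[T5,T1] holders={T6}
Step 4: signal(T6) -> count=0 queue=[T1] holders={T5}
Step 5: wait(T6) -> count=0 queue=[T1,T6] holders={T5}
Step 6: signal(T5) -> count=0 queue=[T6] holders={T1}
Step 7: signal(T1) -> count=0 queue=[] holders={T6}
Step 8: wait(T5) -> count=0 queue=[T5] holders={T6}
Step 9: signal(T6) -> count=0 queue=[] holders={T5}
Step 10: signal(T5) -> count=1 queue=[] holders={none}
Step 11: wait(T8) -> count=0 queue=[] holders={T8}
Step 12: signal(T8) -> count=1 queue=[] holders={none}
Final holders: {none} -> 0 thread(s)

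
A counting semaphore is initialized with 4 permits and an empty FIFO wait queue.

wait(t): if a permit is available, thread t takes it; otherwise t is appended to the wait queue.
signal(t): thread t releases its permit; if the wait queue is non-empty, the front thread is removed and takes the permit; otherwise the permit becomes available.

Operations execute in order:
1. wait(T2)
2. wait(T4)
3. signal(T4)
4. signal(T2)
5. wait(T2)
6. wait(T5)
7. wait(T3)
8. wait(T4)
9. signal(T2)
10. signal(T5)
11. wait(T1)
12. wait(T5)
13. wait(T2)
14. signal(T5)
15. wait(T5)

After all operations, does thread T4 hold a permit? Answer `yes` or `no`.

Answer: yes

Derivation:
Step 1: wait(T2) -> count=3 queue=[] holders={T2}
Step 2: wait(T4) -> count=2 queue=[] holders={T2,T4}
Step 3: signal(T4) -> count=3 queue=[] holders={T2}
Step 4: signal(T2) -> count=4 queue=[] holders={none}
Step 5: wait(T2) -> count=3 queue=[] holders={T2}
Step 6: wait(T5) -> count=2 queue=[] holders={T2,T5}
Step 7: wait(T3) -> count=1 queue=[] holders={T2,T3,T5}
Step 8: wait(T4) -> count=0 queue=[] holders={T2,T3,T4,T5}
Step 9: signal(T2) -> count=1 queue=[] holders={T3,T4,T5}
Step 10: signal(T5) -> count=2 queue=[] holders={T3,T4}
Step 11: wait(T1) -> count=1 queue=[] holders={T1,T3,T4}
Step 12: wait(T5) -> count=0 queue=[] holders={T1,T3,T4,T5}
Step 13: wait(T2) -> count=0 queue=[T2] holders={T1,T3,T4,T5}
Step 14: signal(T5) -> count=0 queue=[] holders={T1,T2,T3,T4}
Step 15: wait(T5) -> count=0 queue=[T5] holders={T1,T2,T3,T4}
Final holders: {T1,T2,T3,T4} -> T4 in holders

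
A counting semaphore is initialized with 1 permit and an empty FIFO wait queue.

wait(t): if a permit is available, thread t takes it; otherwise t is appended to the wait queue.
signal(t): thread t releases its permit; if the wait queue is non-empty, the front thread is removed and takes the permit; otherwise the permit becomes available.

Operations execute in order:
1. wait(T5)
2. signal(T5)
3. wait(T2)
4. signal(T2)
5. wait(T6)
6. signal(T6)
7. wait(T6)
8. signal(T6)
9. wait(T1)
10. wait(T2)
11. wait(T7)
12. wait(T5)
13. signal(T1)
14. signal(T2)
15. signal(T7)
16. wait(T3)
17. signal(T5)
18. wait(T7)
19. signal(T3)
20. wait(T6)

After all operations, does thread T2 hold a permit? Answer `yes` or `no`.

Step 1: wait(T5) -> count=0 queue=[] holders={T5}
Step 2: signal(T5) -> count=1 queue=[] holders={none}
Step 3: wait(T2) -> count=0 queue=[] holders={T2}
Step 4: signal(T2) -> count=1 queue=[] holders={none}
Step 5: wait(T6) -> count=0 queue=[] holders={T6}
Step 6: signal(T6) -> count=1 queue=[] holders={none}
Step 7: wait(T6) -> count=0 queue=[] holders={T6}
Step 8: signal(T6) -> count=1 queue=[] holders={none}
Step 9: wait(T1) -> count=0 queue=[] holders={T1}
Step 10: wait(T2) -> count=0 queue=[T2] holders={T1}
Step 11: wait(T7) -> count=0 queue=[T2,T7] holders={T1}
Step 12: wait(T5) -> count=0 queue=[T2,T7,T5] holders={T1}
Step 13: signal(T1) -> count=0 queue=[T7,T5] holders={T2}
Step 14: signal(T2) -> count=0 queue=[T5] holders={T7}
Step 15: signal(T7) -> count=0 queue=[] holders={T5}
Step 16: wait(T3) -> count=0 queue=[T3] holders={T5}
Step 17: signal(T5) -> count=0 queue=[] holders={T3}
Step 18: wait(T7) -> count=0 queue=[T7] holders={T3}
Step 19: signal(T3) -> count=0 queue=[] holders={T7}
Step 20: wait(T6) -> count=0 queue=[T6] holders={T7}
Final holders: {T7} -> T2 not in holders

Answer: no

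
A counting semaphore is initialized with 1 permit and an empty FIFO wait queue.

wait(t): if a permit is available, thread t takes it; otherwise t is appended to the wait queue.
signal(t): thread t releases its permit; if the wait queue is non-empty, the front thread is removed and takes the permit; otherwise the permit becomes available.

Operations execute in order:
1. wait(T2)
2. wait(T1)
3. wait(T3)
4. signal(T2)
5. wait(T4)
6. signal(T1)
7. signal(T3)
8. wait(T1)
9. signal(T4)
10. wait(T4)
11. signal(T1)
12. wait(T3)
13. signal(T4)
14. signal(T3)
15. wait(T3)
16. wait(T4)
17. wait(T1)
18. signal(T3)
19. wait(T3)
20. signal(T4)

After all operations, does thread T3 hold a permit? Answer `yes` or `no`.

Answer: no

Derivation:
Step 1: wait(T2) -> count=0 queue=[] holders={T2}
Step 2: wait(T1) -> count=0 queue=[T1] holders={T2}
Step 3: wait(T3) -> count=0 queue=[T1,T3] holders={T2}
Step 4: signal(T2) -> count=0 queue=[T3] holders={T1}
Step 5: wait(T4) -> count=0 queue=[T3,T4] holders={T1}
Step 6: signal(T1) -> count=0 queue=[T4] holders={T3}
Step 7: signal(T3) -> count=0 queue=[] holders={T4}
Step 8: wait(T1) -> count=0 queue=[T1] holders={T4}
Step 9: signal(T4) -> count=0 queue=[] holders={T1}
Step 10: wait(T4) -> count=0 queue=[T4] holders={T1}
Step 11: signal(T1) -> count=0 queue=[] holders={T4}
Step 12: wait(T3) -> count=0 queue=[T3] holders={T4}
Step 13: signal(T4) -> count=0 queue=[] holders={T3}
Step 14: signal(T3) -> count=1 queue=[] holders={none}
Step 15: wait(T3) -> count=0 queue=[] holders={T3}
Step 16: wait(T4) -> count=0 queue=[T4] holders={T3}
Step 17: wait(T1) -> count=0 queue=[T4,T1] holders={T3}
Step 18: signal(T3) -> count=0 queue=[T1] holders={T4}
Step 19: wait(T3) -> count=0 queue=[T1,T3] holders={T4}
Step 20: signal(T4) -> count=0 queue=[T3] holders={T1}
Final holders: {T1} -> T3 not in holders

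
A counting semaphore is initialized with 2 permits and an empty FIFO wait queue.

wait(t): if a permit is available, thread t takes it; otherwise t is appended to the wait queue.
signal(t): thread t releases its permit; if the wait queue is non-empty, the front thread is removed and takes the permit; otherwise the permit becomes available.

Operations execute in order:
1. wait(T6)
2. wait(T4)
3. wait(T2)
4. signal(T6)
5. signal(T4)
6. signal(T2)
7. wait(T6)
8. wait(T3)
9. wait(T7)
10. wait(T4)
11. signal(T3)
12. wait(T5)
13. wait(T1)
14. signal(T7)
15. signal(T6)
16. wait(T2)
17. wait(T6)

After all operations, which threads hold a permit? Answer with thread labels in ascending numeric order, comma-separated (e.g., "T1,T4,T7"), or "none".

Step 1: wait(T6) -> count=1 queue=[] holders={T6}
Step 2: wait(T4) -> count=0 queue=[] holders={T4,T6}
Step 3: wait(T2) -> count=0 queue=[T2] holders={T4,T6}
Step 4: signal(T6) -> count=0 queue=[] holders={T2,T4}
Step 5: signal(T4) -> count=1 queue=[] holders={T2}
Step 6: signal(T2) -> count=2 queue=[] holders={none}
Step 7: wait(T6) -> count=1 queue=[] holders={T6}
Step 8: wait(T3) -> count=0 queue=[] holders={T3,T6}
Step 9: wait(T7) -> count=0 queue=[T7] holders={T3,T6}
Step 10: wait(T4) -> count=0 queue=[T7,T4] holders={T3,T6}
Step 11: signal(T3) -> count=0 queue=[T4] holders={T6,T7}
Step 12: wait(T5) -> count=0 queue=[T4,T5] holders={T6,T7}
Step 13: wait(T1) -> count=0 queue=[T4,T5,T1] holders={T6,T7}
Step 14: signal(T7) -> count=0 queue=[T5,T1] holders={T4,T6}
Step 15: signal(T6) -> count=0 queue=[T1] holders={T4,T5}
Step 16: wait(T2) -> count=0 queue=[T1,T2] holders={T4,T5}
Step 17: wait(T6) -> count=0 queue=[T1,T2,T6] holders={T4,T5}
Final holders: T4,T5

Answer: T4,T5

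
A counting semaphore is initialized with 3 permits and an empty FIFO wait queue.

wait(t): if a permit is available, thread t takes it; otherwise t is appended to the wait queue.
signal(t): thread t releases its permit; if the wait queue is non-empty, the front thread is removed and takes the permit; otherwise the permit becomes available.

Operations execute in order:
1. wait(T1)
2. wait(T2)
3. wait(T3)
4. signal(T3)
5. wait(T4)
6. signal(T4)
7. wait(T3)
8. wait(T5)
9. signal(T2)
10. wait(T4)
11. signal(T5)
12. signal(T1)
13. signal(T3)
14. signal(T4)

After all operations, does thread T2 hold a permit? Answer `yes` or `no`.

Step 1: wait(T1) -> count=2 queue=[] holders={T1}
Step 2: wait(T2) -> count=1 queue=[] holders={T1,T2}
Step 3: wait(T3) -> count=0 queue=[] holders={T1,T2,T3}
Step 4: signal(T3) -> count=1 queue=[] holders={T1,T2}
Step 5: wait(T4) -> count=0 queue=[] holders={T1,T2,T4}
Step 6: signal(T4) -> count=1 queue=[] holders={T1,T2}
Step 7: wait(T3) -> count=0 queue=[] holders={T1,T2,T3}
Step 8: wait(T5) -> count=0 queue=[T5] holders={T1,T2,T3}
Step 9: signal(T2) -> count=0 queue=[] holders={T1,T3,T5}
Step 10: wait(T4) -> count=0 queue=[T4] holders={T1,T3,T5}
Step 11: signal(T5) -> count=0 queue=[] holders={T1,T3,T4}
Step 12: signal(T1) -> count=1 queue=[] holders={T3,T4}
Step 13: signal(T3) -> count=2 queue=[] holders={T4}
Step 14: signal(T4) -> count=3 queue=[] holders={none}
Final holders: {none} -> T2 not in holders

Answer: no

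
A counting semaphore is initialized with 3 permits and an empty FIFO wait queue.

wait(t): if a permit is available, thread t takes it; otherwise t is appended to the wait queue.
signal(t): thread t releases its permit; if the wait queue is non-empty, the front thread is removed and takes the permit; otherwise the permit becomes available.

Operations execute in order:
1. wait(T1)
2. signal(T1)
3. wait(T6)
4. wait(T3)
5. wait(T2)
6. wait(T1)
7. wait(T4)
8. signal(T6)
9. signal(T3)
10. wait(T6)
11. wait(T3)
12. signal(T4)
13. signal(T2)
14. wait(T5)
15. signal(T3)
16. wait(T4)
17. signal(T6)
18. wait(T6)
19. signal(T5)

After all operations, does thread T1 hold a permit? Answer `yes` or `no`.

Step 1: wait(T1) -> count=2 queue=[] holders={T1}
Step 2: signal(T1) -> count=3 queue=[] holders={none}
Step 3: wait(T6) -> count=2 queue=[] holders={T6}
Step 4: wait(T3) -> count=1 queue=[] holders={T3,T6}
Step 5: wait(T2) -> count=0 queue=[] holders={T2,T3,T6}
Step 6: wait(T1) -> count=0 queue=[T1] holders={T2,T3,T6}
Step 7: wait(T4) -> count=0 queue=[T1,T4] holders={T2,T3,T6}
Step 8: signal(T6) -> count=0 queue=[T4] holders={T1,T2,T3}
Step 9: signal(T3) -> count=0 queue=[] holders={T1,T2,T4}
Step 10: wait(T6) -> count=0 queue=[T6] holders={T1,T2,T4}
Step 11: wait(T3) -> count=0 queue=[T6,T3] holders={T1,T2,T4}
Step 12: signal(T4) -> count=0 queue=[T3] holders={T1,T2,T6}
Step 13: signal(T2) -> count=0 queue=[] holders={T1,T3,T6}
Step 14: wait(T5) -> count=0 queue=[T5] holders={T1,T3,T6}
Step 15: signal(T3) -> count=0 queue=[] holders={T1,T5,T6}
Step 16: wait(T4) -> count=0 queue=[T4] holders={T1,T5,T6}
Step 17: signal(T6) -> count=0 queue=[] holders={T1,T4,T5}
Step 18: wait(T6) -> count=0 queue=[T6] holders={T1,T4,T5}
Step 19: signal(T5) -> count=0 queue=[] holders={T1,T4,T6}
Final holders: {T1,T4,T6} -> T1 in holders

Answer: yes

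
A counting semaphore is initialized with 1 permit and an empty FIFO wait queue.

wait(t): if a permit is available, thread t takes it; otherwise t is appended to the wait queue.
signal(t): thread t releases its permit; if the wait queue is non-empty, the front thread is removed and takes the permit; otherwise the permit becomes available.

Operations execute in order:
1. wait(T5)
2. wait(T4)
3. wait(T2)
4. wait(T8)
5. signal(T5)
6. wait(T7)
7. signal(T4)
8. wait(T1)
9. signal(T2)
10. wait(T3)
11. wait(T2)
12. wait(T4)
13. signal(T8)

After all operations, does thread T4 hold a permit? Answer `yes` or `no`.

Step 1: wait(T5) -> count=0 queue=[] holders={T5}
Step 2: wait(T4) -> count=0 queue=[T4] holders={T5}
Step 3: wait(T2) -> count=0 queue=[T4,T2] holders={T5}
Step 4: wait(T8) -> count=0 queue=[T4,T2,T8] holders={T5}
Step 5: signal(T5) -> count=0 queue=[T2,T8] holders={T4}
Step 6: wait(T7) -> count=0 queue=[T2,T8,T7] holders={T4}
Step 7: signal(T4) -> count=0 queue=[T8,T7] holders={T2}
Step 8: wait(T1) -> count=0 queue=[T8,T7,T1] holders={T2}
Step 9: signal(T2) -> count=0 queue=[T7,T1] holders={T8}
Step 10: wait(T3) -> count=0 queue=[T7,T1,T3] holders={T8}
Step 11: wait(T2) -> count=0 queue=[T7,T1,T3,T2] holders={T8}
Step 12: wait(T4) -> count=0 queue=[T7,T1,T3,T2,T4] holders={T8}
Step 13: signal(T8) -> count=0 queue=[T1,T3,T2,T4] holders={T7}
Final holders: {T7} -> T4 not in holders

Answer: no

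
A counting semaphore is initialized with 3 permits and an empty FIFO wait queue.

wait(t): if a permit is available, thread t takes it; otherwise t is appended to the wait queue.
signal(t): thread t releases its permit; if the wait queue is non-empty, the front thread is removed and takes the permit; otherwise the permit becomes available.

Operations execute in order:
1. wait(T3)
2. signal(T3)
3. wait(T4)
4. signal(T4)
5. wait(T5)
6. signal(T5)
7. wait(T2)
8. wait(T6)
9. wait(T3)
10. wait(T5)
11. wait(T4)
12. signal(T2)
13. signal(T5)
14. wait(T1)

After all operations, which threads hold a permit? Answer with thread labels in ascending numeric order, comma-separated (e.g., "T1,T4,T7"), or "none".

Step 1: wait(T3) -> count=2 queue=[] holders={T3}
Step 2: signal(T3) -> count=3 queue=[] holders={none}
Step 3: wait(T4) -> count=2 queue=[] holders={T4}
Step 4: signal(T4) -> count=3 queue=[] holders={none}
Step 5: wait(T5) -> count=2 queue=[] holders={T5}
Step 6: signal(T5) -> count=3 queue=[] holders={none}
Step 7: wait(T2) -> count=2 queue=[] holders={T2}
Step 8: wait(T6) -> count=1 queue=[] holders={T2,T6}
Step 9: wait(T3) -> count=0 queue=[] holders={T2,T3,T6}
Step 10: wait(T5) -> count=0 queue=[T5] holders={T2,T3,T6}
Step 11: wait(T4) -> count=0 queue=[T5,T4] holders={T2,T3,T6}
Step 12: signal(T2) -> count=0 queue=[T4] holders={T3,T5,T6}
Step 13: signal(T5) -> count=0 queue=[] holders={T3,T4,T6}
Step 14: wait(T1) -> count=0 queue=[T1] holders={T3,T4,T6}
Final holders: T3,T4,T6

Answer: T3,T4,T6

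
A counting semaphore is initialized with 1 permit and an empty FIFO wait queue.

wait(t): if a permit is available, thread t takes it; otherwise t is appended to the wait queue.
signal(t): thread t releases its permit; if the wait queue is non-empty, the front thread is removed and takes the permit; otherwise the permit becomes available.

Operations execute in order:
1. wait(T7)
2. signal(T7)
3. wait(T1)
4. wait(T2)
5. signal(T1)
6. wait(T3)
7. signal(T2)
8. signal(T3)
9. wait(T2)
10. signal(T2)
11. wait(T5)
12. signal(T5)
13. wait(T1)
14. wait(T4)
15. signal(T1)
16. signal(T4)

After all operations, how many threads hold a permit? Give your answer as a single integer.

Answer: 0

Derivation:
Step 1: wait(T7) -> count=0 queue=[] holders={T7}
Step 2: signal(T7) -> count=1 queue=[] holders={none}
Step 3: wait(T1) -> count=0 queue=[] holders={T1}
Step 4: wait(T2) -> count=0 queue=[T2] holders={T1}
Step 5: signal(T1) -> count=0 queue=[] holders={T2}
Step 6: wait(T3) -> count=0 queue=[T3] holders={T2}
Step 7: signal(T2) -> count=0 queue=[] holders={T3}
Step 8: signal(T3) -> count=1 queue=[] holders={none}
Step 9: wait(T2) -> count=0 queue=[] holders={T2}
Step 10: signal(T2) -> count=1 queue=[] holders={none}
Step 11: wait(T5) -> count=0 queue=[] holders={T5}
Step 12: signal(T5) -> count=1 queue=[] holders={none}
Step 13: wait(T1) -> count=0 queue=[] holders={T1}
Step 14: wait(T4) -> count=0 queue=[T4] holders={T1}
Step 15: signal(T1) -> count=0 queue=[] holders={T4}
Step 16: signal(T4) -> count=1 queue=[] holders={none}
Final holders: {none} -> 0 thread(s)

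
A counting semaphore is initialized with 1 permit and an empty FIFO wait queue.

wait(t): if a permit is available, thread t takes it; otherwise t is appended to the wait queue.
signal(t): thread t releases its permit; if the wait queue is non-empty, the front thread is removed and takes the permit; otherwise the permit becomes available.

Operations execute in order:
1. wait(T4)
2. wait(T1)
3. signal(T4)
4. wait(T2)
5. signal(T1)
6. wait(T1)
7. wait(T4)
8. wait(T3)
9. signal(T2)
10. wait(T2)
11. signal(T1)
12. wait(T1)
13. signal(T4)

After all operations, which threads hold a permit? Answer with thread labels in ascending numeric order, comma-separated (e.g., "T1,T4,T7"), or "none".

Answer: T3

Derivation:
Step 1: wait(T4) -> count=0 queue=[] holders={T4}
Step 2: wait(T1) -> count=0 queue=[T1] holders={T4}
Step 3: signal(T4) -> count=0 queue=[] holders={T1}
Step 4: wait(T2) -> count=0 queue=[T2] holders={T1}
Step 5: signal(T1) -> count=0 queue=[] holders={T2}
Step 6: wait(T1) -> count=0 queue=[T1] holders={T2}
Step 7: wait(T4) -> count=0 queue=[T1,T4] holders={T2}
Step 8: wait(T3) -> count=0 queue=[T1,T4,T3] holders={T2}
Step 9: signal(T2) -> count=0 queue=[T4,T3] holders={T1}
Step 10: wait(T2) -> count=0 queue=[T4,T3,T2] holders={T1}
Step 11: signal(T1) -> count=0 queue=[T3,T2] holders={T4}
Step 12: wait(T1) -> count=0 queue=[T3,T2,T1] holders={T4}
Step 13: signal(T4) -> count=0 queue=[T2,T1] holders={T3}
Final holders: T3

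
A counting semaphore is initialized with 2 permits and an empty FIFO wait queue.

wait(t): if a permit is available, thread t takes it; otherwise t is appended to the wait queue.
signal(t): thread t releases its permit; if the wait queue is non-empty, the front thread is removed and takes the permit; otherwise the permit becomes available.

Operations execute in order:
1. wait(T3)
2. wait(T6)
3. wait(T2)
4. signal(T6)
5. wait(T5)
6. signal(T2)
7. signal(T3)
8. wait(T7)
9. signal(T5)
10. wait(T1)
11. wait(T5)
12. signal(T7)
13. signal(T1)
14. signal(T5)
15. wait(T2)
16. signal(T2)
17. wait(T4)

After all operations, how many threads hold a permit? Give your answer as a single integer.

Step 1: wait(T3) -> count=1 queue=[] holders={T3}
Step 2: wait(T6) -> count=0 queue=[] holders={T3,T6}
Step 3: wait(T2) -> count=0 queue=[T2] holders={T3,T6}
Step 4: signal(T6) -> count=0 queue=[] holders={T2,T3}
Step 5: wait(T5) -> count=0 queue=[T5] holders={T2,T3}
Step 6: signal(T2) -> count=0 queue=[] holders={T3,T5}
Step 7: signal(T3) -> count=1 queue=[] holders={T5}
Step 8: wait(T7) -> count=0 queue=[] holders={T5,T7}
Step 9: signal(T5) -> count=1 queue=[] holders={T7}
Step 10: wait(T1) -> count=0 queue=[] holders={T1,T7}
Step 11: wait(T5) -> count=0 queue=[T5] holders={T1,T7}
Step 12: signal(T7) -> count=0 queue=[] holders={T1,T5}
Step 13: signal(T1) -> count=1 queue=[] holders={T5}
Step 14: signal(T5) -> count=2 queue=[] holders={none}
Step 15: wait(T2) -> count=1 queue=[] holders={T2}
Step 16: signal(T2) -> count=2 queue=[] holders={none}
Step 17: wait(T4) -> count=1 queue=[] holders={T4}
Final holders: {T4} -> 1 thread(s)

Answer: 1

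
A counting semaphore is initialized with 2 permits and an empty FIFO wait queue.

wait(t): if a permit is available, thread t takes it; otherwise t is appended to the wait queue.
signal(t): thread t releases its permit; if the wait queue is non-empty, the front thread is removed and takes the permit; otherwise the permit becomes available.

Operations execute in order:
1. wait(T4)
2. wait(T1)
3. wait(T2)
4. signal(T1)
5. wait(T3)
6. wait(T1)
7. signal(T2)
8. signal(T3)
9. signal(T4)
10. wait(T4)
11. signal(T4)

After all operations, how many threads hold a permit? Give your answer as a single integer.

Step 1: wait(T4) -> count=1 queue=[] holders={T4}
Step 2: wait(T1) -> count=0 queue=[] holders={T1,T4}
Step 3: wait(T2) -> count=0 queue=[T2] holders={T1,T4}
Step 4: signal(T1) -> count=0 queue=[] holders={T2,T4}
Step 5: wait(T3) -> count=0 queue=[T3] holders={T2,T4}
Step 6: wait(T1) -> count=0 queue=[T3,T1] holders={T2,T4}
Step 7: signal(T2) -> count=0 queue=[T1] holders={T3,T4}
Step 8: signal(T3) -> count=0 queue=[] holders={T1,T4}
Step 9: signal(T4) -> count=1 queue=[] holders={T1}
Step 10: wait(T4) -> count=0 queue=[] holders={T1,T4}
Step 11: signal(T4) -> count=1 queue=[] holders={T1}
Final holders: {T1} -> 1 thread(s)

Answer: 1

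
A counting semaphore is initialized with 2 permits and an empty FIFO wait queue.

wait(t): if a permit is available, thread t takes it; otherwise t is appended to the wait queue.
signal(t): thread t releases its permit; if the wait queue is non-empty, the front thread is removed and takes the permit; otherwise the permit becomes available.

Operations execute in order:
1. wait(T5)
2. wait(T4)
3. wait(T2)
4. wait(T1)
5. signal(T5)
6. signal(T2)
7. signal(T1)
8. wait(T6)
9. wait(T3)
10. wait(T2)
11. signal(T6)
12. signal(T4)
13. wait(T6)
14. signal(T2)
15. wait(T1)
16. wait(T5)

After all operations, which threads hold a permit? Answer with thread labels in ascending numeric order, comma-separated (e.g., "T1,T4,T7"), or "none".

Step 1: wait(T5) -> count=1 queue=[] holders={T5}
Step 2: wait(T4) -> count=0 queue=[] holders={T4,T5}
Step 3: wait(T2) -> count=0 queue=[T2] holders={T4,T5}
Step 4: wait(T1) -> count=0 queue=[T2,T1] holders={T4,T5}
Step 5: signal(T5) -> count=0 queue=[T1] holders={T2,T4}
Step 6: signal(T2) -> count=0 queue=[] holders={T1,T4}
Step 7: signal(T1) -> count=1 queue=[] holders={T4}
Step 8: wait(T6) -> count=0 queue=[] holders={T4,T6}
Step 9: wait(T3) -> count=0 queue=[T3] holders={T4,T6}
Step 10: wait(T2) -> count=0 queue=[T3,T2] holders={T4,T6}
Step 11: signal(T6) -> count=0 queue=[T2] holders={T3,T4}
Step 12: signal(T4) -> count=0 queue=[] holders={T2,T3}
Step 13: wait(T6) -> count=0 queue=[T6] holders={T2,T3}
Step 14: signal(T2) -> count=0 queue=[] holders={T3,T6}
Step 15: wait(T1) -> count=0 queue=[T1] holders={T3,T6}
Step 16: wait(T5) -> count=0 queue=[T1,T5] holders={T3,T6}
Final holders: T3,T6

Answer: T3,T6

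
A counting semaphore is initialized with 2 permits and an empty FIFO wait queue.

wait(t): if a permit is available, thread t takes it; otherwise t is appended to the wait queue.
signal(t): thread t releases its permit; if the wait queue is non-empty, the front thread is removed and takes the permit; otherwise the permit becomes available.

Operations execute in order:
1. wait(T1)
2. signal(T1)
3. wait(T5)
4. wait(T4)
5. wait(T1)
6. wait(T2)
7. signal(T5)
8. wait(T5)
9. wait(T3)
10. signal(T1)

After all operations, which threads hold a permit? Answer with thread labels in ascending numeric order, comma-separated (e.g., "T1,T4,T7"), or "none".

Step 1: wait(T1) -> count=1 queue=[] holders={T1}
Step 2: signal(T1) -> count=2 queue=[] holders={none}
Step 3: wait(T5) -> count=1 queue=[] holders={T5}
Step 4: wait(T4) -> count=0 queue=[] holders={T4,T5}
Step 5: wait(T1) -> count=0 queue=[T1] holders={T4,T5}
Step 6: wait(T2) -> count=0 queue=[T1,T2] holders={T4,T5}
Step 7: signal(T5) -> count=0 queue=[T2] holders={T1,T4}
Step 8: wait(T5) -> count=0 queue=[T2,T5] holders={T1,T4}
Step 9: wait(T3) -> count=0 queue=[T2,T5,T3] holders={T1,T4}
Step 10: signal(T1) -> count=0 queue=[T5,T3] holders={T2,T4}
Final holders: T2,T4

Answer: T2,T4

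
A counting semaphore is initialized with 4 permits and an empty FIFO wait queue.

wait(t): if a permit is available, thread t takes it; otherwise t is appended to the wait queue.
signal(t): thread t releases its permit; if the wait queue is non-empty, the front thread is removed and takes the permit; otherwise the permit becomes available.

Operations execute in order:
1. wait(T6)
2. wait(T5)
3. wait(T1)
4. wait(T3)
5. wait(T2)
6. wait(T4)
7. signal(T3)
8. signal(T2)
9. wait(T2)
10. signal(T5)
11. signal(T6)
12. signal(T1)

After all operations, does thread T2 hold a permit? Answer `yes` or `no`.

Answer: yes

Derivation:
Step 1: wait(T6) -> count=3 queue=[] holders={T6}
Step 2: wait(T5) -> count=2 queue=[] holders={T5,T6}
Step 3: wait(T1) -> count=1 queue=[] holders={T1,T5,T6}
Step 4: wait(T3) -> count=0 queue=[] holders={T1,T3,T5,T6}
Step 5: wait(T2) -> count=0 queue=[T2] holders={T1,T3,T5,T6}
Step 6: wait(T4) -> count=0 queue=[T2,T4] holders={T1,T3,T5,T6}
Step 7: signal(T3) -> count=0 queue=[T4] holders={T1,T2,T5,T6}
Step 8: signal(T2) -> count=0 queue=[] holders={T1,T4,T5,T6}
Step 9: wait(T2) -> count=0 queue=[T2] holders={T1,T4,T5,T6}
Step 10: signal(T5) -> count=0 queue=[] holders={T1,T2,T4,T6}
Step 11: signal(T6) -> count=1 queue=[] holders={T1,T2,T4}
Step 12: signal(T1) -> count=2 queue=[] holders={T2,T4}
Final holders: {T2,T4} -> T2 in holders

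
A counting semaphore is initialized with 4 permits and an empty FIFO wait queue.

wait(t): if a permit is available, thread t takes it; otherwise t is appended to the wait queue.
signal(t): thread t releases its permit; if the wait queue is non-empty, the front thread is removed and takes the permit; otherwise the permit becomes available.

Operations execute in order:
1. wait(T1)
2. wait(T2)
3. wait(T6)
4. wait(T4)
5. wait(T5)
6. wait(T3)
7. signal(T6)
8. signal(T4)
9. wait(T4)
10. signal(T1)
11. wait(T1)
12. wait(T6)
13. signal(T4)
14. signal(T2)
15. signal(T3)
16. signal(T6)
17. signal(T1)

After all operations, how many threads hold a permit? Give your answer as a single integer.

Step 1: wait(T1) -> count=3 queue=[] holders={T1}
Step 2: wait(T2) -> count=2 queue=[] holders={T1,T2}
Step 3: wait(T6) -> count=1 queue=[] holders={T1,T2,T6}
Step 4: wait(T4) -> count=0 queue=[] holders={T1,T2,T4,T6}
Step 5: wait(T5) -> count=0 queue=[T5] holders={T1,T2,T4,T6}
Step 6: wait(T3) -> count=0 queue=[T5,T3] holders={T1,T2,T4,T6}
Step 7: signal(T6) -> count=0 queue=[T3] holders={T1,T2,T4,T5}
Step 8: signal(T4) -> count=0 queue=[] holders={T1,T2,T3,T5}
Step 9: wait(T4) -> count=0 queue=[T4] holders={T1,T2,T3,T5}
Step 10: signal(T1) -> count=0 queue=[] holders={T2,T3,T4,T5}
Step 11: wait(T1) -> count=0 queue=[T1] holders={T2,T3,T4,T5}
Step 12: wait(T6) -> count=0 queue=[T1,T6] holders={T2,T3,T4,T5}
Step 13: signal(T4) -> count=0 queue=[T6] holders={T1,T2,T3,T5}
Step 14: signal(T2) -> count=0 queue=[] holders={T1,T3,T5,T6}
Step 15: signal(T3) -> count=1 queue=[] holders={T1,T5,T6}
Step 16: signal(T6) -> count=2 queue=[] holders={T1,T5}
Step 17: signal(T1) -> count=3 queue=[] holders={T5}
Final holders: {T5} -> 1 thread(s)

Answer: 1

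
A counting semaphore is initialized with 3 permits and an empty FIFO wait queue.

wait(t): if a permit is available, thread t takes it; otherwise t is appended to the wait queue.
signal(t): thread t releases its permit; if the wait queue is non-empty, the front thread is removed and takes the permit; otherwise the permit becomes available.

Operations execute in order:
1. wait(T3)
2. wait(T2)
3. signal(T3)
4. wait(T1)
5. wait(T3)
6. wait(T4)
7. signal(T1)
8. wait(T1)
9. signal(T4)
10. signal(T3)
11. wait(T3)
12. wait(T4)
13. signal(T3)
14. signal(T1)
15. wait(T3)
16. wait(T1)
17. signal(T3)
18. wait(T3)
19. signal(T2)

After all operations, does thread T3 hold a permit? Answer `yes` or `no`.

Answer: yes

Derivation:
Step 1: wait(T3) -> count=2 queue=[] holders={T3}
Step 2: wait(T2) -> count=1 queue=[] holders={T2,T3}
Step 3: signal(T3) -> count=2 queue=[] holders={T2}
Step 4: wait(T1) -> count=1 queue=[] holders={T1,T2}
Step 5: wait(T3) -> count=0 queue=[] holders={T1,T2,T3}
Step 6: wait(T4) -> count=0 queue=[T4] holders={T1,T2,T3}
Step 7: signal(T1) -> count=0 queue=[] holders={T2,T3,T4}
Step 8: wait(T1) -> count=0 queue=[T1] holders={T2,T3,T4}
Step 9: signal(T4) -> count=0 queue=[] holders={T1,T2,T3}
Step 10: signal(T3) -> count=1 queue=[] holders={T1,T2}
Step 11: wait(T3) -> count=0 queue=[] holders={T1,T2,T3}
Step 12: wait(T4) -> count=0 queue=[T4] holders={T1,T2,T3}
Step 13: signal(T3) -> count=0 queue=[] holders={T1,T2,T4}
Step 14: signal(T1) -> count=1 queue=[] holders={T2,T4}
Step 15: wait(T3) -> count=0 queue=[] holders={T2,T3,T4}
Step 16: wait(T1) -> count=0 queue=[T1] holders={T2,T3,T4}
Step 17: signal(T3) -> count=0 queue=[] holders={T1,T2,T4}
Step 18: wait(T3) -> count=0 queue=[T3] holders={T1,T2,T4}
Step 19: signal(T2) -> count=0 queue=[] holders={T1,T3,T4}
Final holders: {T1,T3,T4} -> T3 in holders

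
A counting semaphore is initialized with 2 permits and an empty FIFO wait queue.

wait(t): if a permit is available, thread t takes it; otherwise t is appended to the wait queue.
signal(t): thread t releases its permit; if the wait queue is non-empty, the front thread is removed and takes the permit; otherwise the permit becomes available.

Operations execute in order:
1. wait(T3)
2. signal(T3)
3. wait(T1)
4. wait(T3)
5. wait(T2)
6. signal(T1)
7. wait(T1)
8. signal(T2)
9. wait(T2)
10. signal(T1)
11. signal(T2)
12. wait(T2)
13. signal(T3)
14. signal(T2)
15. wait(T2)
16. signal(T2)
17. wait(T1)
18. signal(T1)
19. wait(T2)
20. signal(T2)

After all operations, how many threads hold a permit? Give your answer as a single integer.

Answer: 0

Derivation:
Step 1: wait(T3) -> count=1 queue=[] holders={T3}
Step 2: signal(T3) -> count=2 queue=[] holders={none}
Step 3: wait(T1) -> count=1 queue=[] holders={T1}
Step 4: wait(T3) -> count=0 queue=[] holders={T1,T3}
Step 5: wait(T2) -> count=0 queue=[T2] holders={T1,T3}
Step 6: signal(T1) -> count=0 queue=[] holders={T2,T3}
Step 7: wait(T1) -> count=0 queue=[T1] holders={T2,T3}
Step 8: signal(T2) -> count=0 queue=[] holders={T1,T3}
Step 9: wait(T2) -> count=0 queue=[T2] holders={T1,T3}
Step 10: signal(T1) -> count=0 queue=[] holders={T2,T3}
Step 11: signal(T2) -> count=1 queue=[] holders={T3}
Step 12: wait(T2) -> count=0 queue=[] holders={T2,T3}
Step 13: signal(T3) -> count=1 queue=[] holders={T2}
Step 14: signal(T2) -> count=2 queue=[] holders={none}
Step 15: wait(T2) -> count=1 queue=[] holders={T2}
Step 16: signal(T2) -> count=2 queue=[] holders={none}
Step 17: wait(T1) -> count=1 queue=[] holders={T1}
Step 18: signal(T1) -> count=2 queue=[] holders={none}
Step 19: wait(T2) -> count=1 queue=[] holders={T2}
Step 20: signal(T2) -> count=2 queue=[] holders={none}
Final holders: {none} -> 0 thread(s)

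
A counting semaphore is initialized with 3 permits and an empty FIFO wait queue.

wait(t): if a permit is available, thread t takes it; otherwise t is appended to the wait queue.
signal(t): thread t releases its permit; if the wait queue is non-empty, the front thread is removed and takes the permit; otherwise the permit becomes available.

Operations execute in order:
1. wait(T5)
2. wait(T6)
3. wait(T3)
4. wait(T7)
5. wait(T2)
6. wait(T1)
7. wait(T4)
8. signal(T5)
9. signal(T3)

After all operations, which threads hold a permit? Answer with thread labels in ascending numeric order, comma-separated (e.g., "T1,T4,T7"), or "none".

Answer: T2,T6,T7

Derivation:
Step 1: wait(T5) -> count=2 queue=[] holders={T5}
Step 2: wait(T6) -> count=1 queue=[] holders={T5,T6}
Step 3: wait(T3) -> count=0 queue=[] holders={T3,T5,T6}
Step 4: wait(T7) -> count=0 queue=[T7] holders={T3,T5,T6}
Step 5: wait(T2) -> count=0 queue=[T7,T2] holders={T3,T5,T6}
Step 6: wait(T1) -> count=0 queue=[T7,T2,T1] holders={T3,T5,T6}
Step 7: wait(T4) -> count=0 queue=[T7,T2,T1,T4] holders={T3,T5,T6}
Step 8: signal(T5) -> count=0 queue=[T2,T1,T4] holders={T3,T6,T7}
Step 9: signal(T3) -> count=0 queue=[T1,T4] holders={T2,T6,T7}
Final holders: T2,T6,T7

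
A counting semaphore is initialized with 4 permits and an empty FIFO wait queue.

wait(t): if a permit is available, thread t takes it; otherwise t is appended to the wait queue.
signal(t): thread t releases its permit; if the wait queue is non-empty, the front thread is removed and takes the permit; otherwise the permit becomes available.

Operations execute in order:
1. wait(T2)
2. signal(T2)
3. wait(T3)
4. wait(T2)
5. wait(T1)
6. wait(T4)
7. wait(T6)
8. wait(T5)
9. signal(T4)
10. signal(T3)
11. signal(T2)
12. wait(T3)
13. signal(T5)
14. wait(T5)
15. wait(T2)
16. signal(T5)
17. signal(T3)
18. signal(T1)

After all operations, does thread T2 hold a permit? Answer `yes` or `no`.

Answer: yes

Derivation:
Step 1: wait(T2) -> count=3 queue=[] holders={T2}
Step 2: signal(T2) -> count=4 queue=[] holders={none}
Step 3: wait(T3) -> count=3 queue=[] holders={T3}
Step 4: wait(T2) -> count=2 queue=[] holders={T2,T3}
Step 5: wait(T1) -> count=1 queue=[] holders={T1,T2,T3}
Step 6: wait(T4) -> count=0 queue=[] holders={T1,T2,T3,T4}
Step 7: wait(T6) -> count=0 queue=[T6] holders={T1,T2,T3,T4}
Step 8: wait(T5) -> count=0 queue=[T6,T5] holders={T1,T2,T3,T4}
Step 9: signal(T4) -> count=0 queue=[T5] holders={T1,T2,T3,T6}
Step 10: signal(T3) -> count=0 queue=[] holders={T1,T2,T5,T6}
Step 11: signal(T2) -> count=1 queue=[] holders={T1,T5,T6}
Step 12: wait(T3) -> count=0 queue=[] holders={T1,T3,T5,T6}
Step 13: signal(T5) -> count=1 queue=[] holders={T1,T3,T6}
Step 14: wait(T5) -> count=0 queue=[] holders={T1,T3,T5,T6}
Step 15: wait(T2) -> count=0 queue=[T2] holders={T1,T3,T5,T6}
Step 16: signal(T5) -> count=0 queue=[] holders={T1,T2,T3,T6}
Step 17: signal(T3) -> count=1 queue=[] holders={T1,T2,T6}
Step 18: signal(T1) -> count=2 queue=[] holders={T2,T6}
Final holders: {T2,T6} -> T2 in holders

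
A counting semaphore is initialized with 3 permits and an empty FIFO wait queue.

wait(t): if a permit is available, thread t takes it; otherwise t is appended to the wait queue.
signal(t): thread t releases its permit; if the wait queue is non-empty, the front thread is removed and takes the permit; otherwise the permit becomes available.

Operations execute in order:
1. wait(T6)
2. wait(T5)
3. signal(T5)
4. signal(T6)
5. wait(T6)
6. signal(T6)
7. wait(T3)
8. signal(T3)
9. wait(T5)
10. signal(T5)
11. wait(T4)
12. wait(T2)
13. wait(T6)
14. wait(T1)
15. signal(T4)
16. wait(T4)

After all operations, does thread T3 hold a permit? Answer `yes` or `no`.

Step 1: wait(T6) -> count=2 queue=[] holders={T6}
Step 2: wait(T5) -> count=1 queue=[] holders={T5,T6}
Step 3: signal(T5) -> count=2 queue=[] holders={T6}
Step 4: signal(T6) -> count=3 queue=[] holders={none}
Step 5: wait(T6) -> count=2 queue=[] holders={T6}
Step 6: signal(T6) -> count=3 queue=[] holders={none}
Step 7: wait(T3) -> count=2 queue=[] holders={T3}
Step 8: signal(T3) -> count=3 queue=[] holders={none}
Step 9: wait(T5) -> count=2 queue=[] holders={T5}
Step 10: signal(T5) -> count=3 queue=[] holders={none}
Step 11: wait(T4) -> count=2 queue=[] holders={T4}
Step 12: wait(T2) -> count=1 queue=[] holders={T2,T4}
Step 13: wait(T6) -> count=0 queue=[] holders={T2,T4,T6}
Step 14: wait(T1) -> count=0 queue=[T1] holders={T2,T4,T6}
Step 15: signal(T4) -> count=0 queue=[] holders={T1,T2,T6}
Step 16: wait(T4) -> count=0 queue=[T4] holders={T1,T2,T6}
Final holders: {T1,T2,T6} -> T3 not in holders

Answer: no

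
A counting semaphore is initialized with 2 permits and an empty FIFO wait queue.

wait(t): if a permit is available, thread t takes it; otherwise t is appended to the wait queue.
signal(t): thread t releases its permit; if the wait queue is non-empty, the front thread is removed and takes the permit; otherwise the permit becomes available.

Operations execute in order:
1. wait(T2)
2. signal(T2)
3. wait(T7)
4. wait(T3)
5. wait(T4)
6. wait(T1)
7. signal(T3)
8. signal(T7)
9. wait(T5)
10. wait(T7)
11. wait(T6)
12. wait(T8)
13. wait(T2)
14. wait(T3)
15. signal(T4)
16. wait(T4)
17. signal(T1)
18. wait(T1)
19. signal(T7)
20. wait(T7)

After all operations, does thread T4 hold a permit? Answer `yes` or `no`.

Step 1: wait(T2) -> count=1 queue=[] holders={T2}
Step 2: signal(T2) -> count=2 queue=[] holders={none}
Step 3: wait(T7) -> count=1 queue=[] holders={T7}
Step 4: wait(T3) -> count=0 queue=[] holders={T3,T7}
Step 5: wait(T4) -> count=0 queue=[T4] holders={T3,T7}
Step 6: wait(T1) -> count=0 queue=[T4,T1] holders={T3,T7}
Step 7: signal(T3) -> count=0 queue=[T1] holders={T4,T7}
Step 8: signal(T7) -> count=0 queue=[] holders={T1,T4}
Step 9: wait(T5) -> count=0 queue=[T5] holders={T1,T4}
Step 10: wait(T7) -> count=0 queue=[T5,T7] holders={T1,T4}
Step 11: wait(T6) -> count=0 queue=[T5,T7,T6] holders={T1,T4}
Step 12: wait(T8) -> count=0 queue=[T5,T7,T6,T8] holders={T1,T4}
Step 13: wait(T2) -> count=0 queue=[T5,T7,T6,T8,T2] holders={T1,T4}
Step 14: wait(T3) -> count=0 queue=[T5,T7,T6,T8,T2,T3] holders={T1,T4}
Step 15: signal(T4) -> count=0 queue=[T7,T6,T8,T2,T3] holders={T1,T5}
Step 16: wait(T4) -> count=0 queue=[T7,T6,T8,T2,T3,T4] holders={T1,T5}
Step 17: signal(T1) -> count=0 queue=[T6,T8,T2,T3,T4] holders={T5,T7}
Step 18: wait(T1) -> count=0 queue=[T6,T8,T2,T3,T4,T1] holders={T5,T7}
Step 19: signal(T7) -> count=0 queue=[T8,T2,T3,T4,T1] holders={T5,T6}
Step 20: wait(T7) -> count=0 queue=[T8,T2,T3,T4,T1,T7] holders={T5,T6}
Final holders: {T5,T6} -> T4 not in holders

Answer: no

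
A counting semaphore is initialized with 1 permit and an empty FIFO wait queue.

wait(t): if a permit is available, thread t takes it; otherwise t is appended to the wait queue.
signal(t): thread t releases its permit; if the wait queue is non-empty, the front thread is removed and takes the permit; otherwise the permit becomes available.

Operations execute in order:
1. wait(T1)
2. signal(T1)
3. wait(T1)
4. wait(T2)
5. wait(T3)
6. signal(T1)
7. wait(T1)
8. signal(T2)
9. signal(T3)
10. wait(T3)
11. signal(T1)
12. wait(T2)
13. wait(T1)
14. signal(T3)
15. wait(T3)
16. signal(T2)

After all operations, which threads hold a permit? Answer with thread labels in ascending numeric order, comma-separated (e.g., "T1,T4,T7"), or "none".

Step 1: wait(T1) -> count=0 queue=[] holders={T1}
Step 2: signal(T1) -> count=1 queue=[] holders={none}
Step 3: wait(T1) -> count=0 queue=[] holders={T1}
Step 4: wait(T2) -> count=0 queue=[T2] holders={T1}
Step 5: wait(T3) -> count=0 queue=[T2,T3] holders={T1}
Step 6: signal(T1) -> count=0 queue=[T3] holders={T2}
Step 7: wait(T1) -> count=0 queue=[T3,T1] holders={T2}
Step 8: signal(T2) -> count=0 queue=[T1] holders={T3}
Step 9: signal(T3) -> count=0 queue=[] holders={T1}
Step 10: wait(T3) -> count=0 queue=[T3] holders={T1}
Step 11: signal(T1) -> count=0 queue=[] holders={T3}
Step 12: wait(T2) -> count=0 queue=[T2] holders={T3}
Step 13: wait(T1) -> count=0 queue=[T2,T1] holders={T3}
Step 14: signal(T3) -> count=0 queue=[T1] holders={T2}
Step 15: wait(T3) -> count=0 queue=[T1,T3] holders={T2}
Step 16: signal(T2) -> count=0 queue=[T3] holders={T1}
Final holders: T1

Answer: T1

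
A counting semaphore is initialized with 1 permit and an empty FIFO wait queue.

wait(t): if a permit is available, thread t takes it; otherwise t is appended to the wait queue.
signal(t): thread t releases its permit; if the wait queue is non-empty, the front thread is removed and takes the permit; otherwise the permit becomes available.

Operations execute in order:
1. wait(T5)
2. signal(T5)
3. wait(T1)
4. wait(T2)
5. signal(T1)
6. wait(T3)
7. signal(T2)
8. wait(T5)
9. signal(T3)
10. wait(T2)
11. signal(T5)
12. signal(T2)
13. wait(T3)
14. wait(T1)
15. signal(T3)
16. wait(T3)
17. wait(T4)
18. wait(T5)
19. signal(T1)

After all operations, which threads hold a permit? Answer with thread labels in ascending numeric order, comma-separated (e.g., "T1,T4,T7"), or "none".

Answer: T3

Derivation:
Step 1: wait(T5) -> count=0 queue=[] holders={T5}
Step 2: signal(T5) -> count=1 queue=[] holders={none}
Step 3: wait(T1) -> count=0 queue=[] holders={T1}
Step 4: wait(T2) -> count=0 queue=[T2] holders={T1}
Step 5: signal(T1) -> count=0 queue=[] holders={T2}
Step 6: wait(T3) -> count=0 queue=[T3] holders={T2}
Step 7: signal(T2) -> count=0 queue=[] holders={T3}
Step 8: wait(T5) -> count=0 queue=[T5] holders={T3}
Step 9: signal(T3) -> count=0 queue=[] holders={T5}
Step 10: wait(T2) -> count=0 queue=[T2] holders={T5}
Step 11: signal(T5) -> count=0 queue=[] holders={T2}
Step 12: signal(T2) -> count=1 queue=[] holders={none}
Step 13: wait(T3) -> count=0 queue=[] holders={T3}
Step 14: wait(T1) -> count=0 queue=[T1] holders={T3}
Step 15: signal(T3) -> count=0 queue=[] holders={T1}
Step 16: wait(T3) -> count=0 queue=[T3] holders={T1}
Step 17: wait(T4) -> count=0 queue=[T3,T4] holders={T1}
Step 18: wait(T5) -> count=0 queue=[T3,T4,T5] holders={T1}
Step 19: signal(T1) -> count=0 queue=[T4,T5] holders={T3}
Final holders: T3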